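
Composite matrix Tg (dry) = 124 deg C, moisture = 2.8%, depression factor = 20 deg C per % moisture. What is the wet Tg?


Tg_wet = Tg_dry - k*moisture = 124 - 20*2.8 = 68.0 deg C

68.0 deg C


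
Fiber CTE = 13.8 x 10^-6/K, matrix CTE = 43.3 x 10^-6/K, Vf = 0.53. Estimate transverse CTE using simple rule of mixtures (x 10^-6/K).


alpha_2 = alpha_f*Vf + alpha_m*(1-Vf) = 13.8*0.53 + 43.3*0.47 = 27.7 x 10^-6/K

27.7 x 10^-6/K


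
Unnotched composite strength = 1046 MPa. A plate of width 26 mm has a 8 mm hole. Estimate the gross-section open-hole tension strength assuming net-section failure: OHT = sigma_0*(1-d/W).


OHT = sigma_0*(1-d/W) = 1046*(1-8/26) = 724.2 MPa

724.2 MPa


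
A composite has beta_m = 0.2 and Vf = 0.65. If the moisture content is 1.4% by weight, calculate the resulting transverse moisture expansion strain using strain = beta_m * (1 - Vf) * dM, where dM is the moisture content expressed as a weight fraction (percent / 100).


dM = 1.4/100 = 0.014
strain = beta_m * (1-Vf) * dM = 0.2 * 0.35 * 0.014 = 0.00098

0.00098


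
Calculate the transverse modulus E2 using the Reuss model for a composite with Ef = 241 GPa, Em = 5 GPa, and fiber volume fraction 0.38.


1/E2 = Vf/Ef + (1-Vf)/Em = 0.38/241 + 0.62/5
E2 = 7.96 GPa

7.96 GPa


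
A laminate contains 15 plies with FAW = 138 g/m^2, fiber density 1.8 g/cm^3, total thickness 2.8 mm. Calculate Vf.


Vf = n * FAW / (rho_f * h * 1000) = 15 * 138 / (1.8 * 2.8 * 1000) = 0.4107

0.4107


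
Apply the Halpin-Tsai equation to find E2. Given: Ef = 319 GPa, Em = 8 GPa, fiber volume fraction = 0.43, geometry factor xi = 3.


eta = (Ef/Em - 1)/(Ef/Em + xi) = (39.875 - 1)/(39.875 + 3) = 0.9067
E2 = Em*(1+xi*eta*Vf)/(1-eta*Vf) = 28.45 GPa

28.45 GPa


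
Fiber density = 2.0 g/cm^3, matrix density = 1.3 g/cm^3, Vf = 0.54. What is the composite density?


rho_c = rho_f*Vf + rho_m*(1-Vf) = 2.0*0.54 + 1.3*0.46 = 1.678 g/cm^3

1.678 g/cm^3


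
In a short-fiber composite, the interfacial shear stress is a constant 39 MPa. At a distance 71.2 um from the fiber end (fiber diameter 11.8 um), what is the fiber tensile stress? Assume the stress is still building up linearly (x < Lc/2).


Force balance: sigma_f * (pi*d^2/4) = tau * (pi*d) * x  ->  sigma_f = 4 * tau * x / d
sigma_f = 4 * 39 * 71.2 / 11.8 = 941.3 MPa

941.3 MPa


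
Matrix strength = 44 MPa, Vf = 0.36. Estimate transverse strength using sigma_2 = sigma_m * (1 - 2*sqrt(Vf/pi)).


factor = 1 - 2*sqrt(0.36/pi) = 0.323
sigma_2 = 44 * 0.323 = 14.21 MPa

14.21 MPa


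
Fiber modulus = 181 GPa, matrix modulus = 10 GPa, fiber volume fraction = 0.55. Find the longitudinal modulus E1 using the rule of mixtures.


E1 = Ef*Vf + Em*(1-Vf) = 181*0.55 + 10*0.45 = 104.05 GPa

104.05 GPa


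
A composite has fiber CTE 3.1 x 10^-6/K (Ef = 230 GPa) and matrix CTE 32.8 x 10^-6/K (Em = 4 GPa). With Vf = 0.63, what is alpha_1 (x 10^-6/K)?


E1 = Ef*Vf + Em*(1-Vf) = 146.38
alpha_1 = (alpha_f*Ef*Vf + alpha_m*Em*(1-Vf))/E1 = 3.4 x 10^-6/K

3.4 x 10^-6/K


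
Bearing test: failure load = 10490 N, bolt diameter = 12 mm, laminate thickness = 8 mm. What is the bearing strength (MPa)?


sigma_br = F/(d*h) = 10490/(12*8) = 109.3 MPa

109.3 MPa


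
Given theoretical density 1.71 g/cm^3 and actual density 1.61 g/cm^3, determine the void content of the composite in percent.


Void% = (rho_theo - rho_actual)/rho_theo * 100 = (1.71 - 1.61)/1.71 * 100 = 5.85%

5.85%


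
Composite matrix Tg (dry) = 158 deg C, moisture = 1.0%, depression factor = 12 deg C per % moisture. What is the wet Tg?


Tg_wet = Tg_dry - k*moisture = 158 - 12*1.0 = 146.0 deg C

146.0 deg C


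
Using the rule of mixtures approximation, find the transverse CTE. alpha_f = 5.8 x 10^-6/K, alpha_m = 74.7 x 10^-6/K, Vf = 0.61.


alpha_2 = alpha_f*Vf + alpha_m*(1-Vf) = 5.8*0.61 + 74.7*0.39 = 32.7 x 10^-6/K

32.7 x 10^-6/K


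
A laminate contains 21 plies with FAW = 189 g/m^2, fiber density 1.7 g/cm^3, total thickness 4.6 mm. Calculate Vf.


Vf = n * FAW / (rho_f * h * 1000) = 21 * 189 / (1.7 * 4.6 * 1000) = 0.5075

0.5075


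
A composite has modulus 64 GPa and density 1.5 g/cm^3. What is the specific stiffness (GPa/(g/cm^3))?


Specific stiffness = E/rho = 64/1.5 = 42.7 GPa/(g/cm^3)

42.7 GPa/(g/cm^3)


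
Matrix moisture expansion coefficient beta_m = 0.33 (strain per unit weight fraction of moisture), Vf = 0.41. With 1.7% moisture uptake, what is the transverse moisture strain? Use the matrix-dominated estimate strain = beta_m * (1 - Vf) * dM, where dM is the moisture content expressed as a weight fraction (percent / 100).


dM = 1.7/100 = 0.017
strain = beta_m * (1-Vf) * dM = 0.33 * 0.59 * 0.017 = 0.0033099

0.0033099


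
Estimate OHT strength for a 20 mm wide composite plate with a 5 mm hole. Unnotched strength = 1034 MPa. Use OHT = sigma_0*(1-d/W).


OHT = sigma_0*(1-d/W) = 1034*(1-5/20) = 775.5 MPa

775.5 MPa


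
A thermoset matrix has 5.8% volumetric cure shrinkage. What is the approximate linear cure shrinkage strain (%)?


Linear shrinkage ≈ vol_shrink/3 = 5.8/3 = 1.933%

1.933%


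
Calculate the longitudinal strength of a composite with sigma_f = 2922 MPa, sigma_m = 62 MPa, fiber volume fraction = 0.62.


sigma_1 = sigma_f*Vf + sigma_m*(1-Vf) = 2922*0.62 + 62*0.38 = 1835.2 MPa

1835.2 MPa


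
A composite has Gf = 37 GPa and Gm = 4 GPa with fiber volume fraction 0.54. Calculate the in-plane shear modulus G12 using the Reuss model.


1/G12 = Vf/Gf + (1-Vf)/Gm = 0.54/37 + 0.46/4
G12 = 7.72 GPa

7.72 GPa


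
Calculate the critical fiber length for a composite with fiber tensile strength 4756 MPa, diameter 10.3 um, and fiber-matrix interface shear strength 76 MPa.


Lc = sigma_f * d / (2 * tau_i) = 4756 * 10.3 / (2 * 76) = 322.3 um

322.3 um


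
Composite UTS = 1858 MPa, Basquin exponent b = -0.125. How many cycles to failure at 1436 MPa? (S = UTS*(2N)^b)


N = 0.5 * (S/UTS)^(1/b) = 0.5 * (1436/1858)^(1/-0.125) = 3.9274 cycles

3.9274 cycles


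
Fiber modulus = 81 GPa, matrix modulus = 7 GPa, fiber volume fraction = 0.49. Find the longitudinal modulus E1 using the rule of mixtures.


E1 = Ef*Vf + Em*(1-Vf) = 81*0.49 + 7*0.51 = 43.26 GPa

43.26 GPa


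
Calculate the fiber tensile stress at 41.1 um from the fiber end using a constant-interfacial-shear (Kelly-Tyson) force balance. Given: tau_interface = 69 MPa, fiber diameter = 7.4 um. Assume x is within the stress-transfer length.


Force balance: sigma_f * (pi*d^2/4) = tau * (pi*d) * x  ->  sigma_f = 4 * tau * x / d
sigma_f = 4 * 69 * 41.1 / 7.4 = 1532.9 MPa

1532.9 MPa


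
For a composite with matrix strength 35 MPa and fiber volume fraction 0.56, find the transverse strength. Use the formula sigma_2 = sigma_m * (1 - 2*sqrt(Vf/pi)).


factor = 1 - 2*sqrt(0.56/pi) = 0.1556
sigma_2 = 35 * 0.1556 = 5.45 MPa

5.45 MPa


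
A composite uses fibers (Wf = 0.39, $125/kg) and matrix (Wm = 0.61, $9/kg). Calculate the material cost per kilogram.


Cost = cost_f*Wf + cost_m*Wm = 125*0.39 + 9*0.61 = $54.24/kg

$54.24/kg


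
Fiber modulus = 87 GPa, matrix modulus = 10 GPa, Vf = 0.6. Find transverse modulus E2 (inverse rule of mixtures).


1/E2 = Vf/Ef + (1-Vf)/Em = 0.6/87 + 0.4/10
E2 = 21.32 GPa

21.32 GPa


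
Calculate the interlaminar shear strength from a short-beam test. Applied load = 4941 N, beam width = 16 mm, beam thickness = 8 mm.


ILSS = 3F/(4bh) = 3*4941/(4*16*8) = 28.95 MPa

28.95 MPa


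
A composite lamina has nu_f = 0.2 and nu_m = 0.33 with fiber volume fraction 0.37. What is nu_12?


nu_12 = nu_f*Vf + nu_m*(1-Vf) = 0.2*0.37 + 0.33*0.63 = 0.2819

0.2819


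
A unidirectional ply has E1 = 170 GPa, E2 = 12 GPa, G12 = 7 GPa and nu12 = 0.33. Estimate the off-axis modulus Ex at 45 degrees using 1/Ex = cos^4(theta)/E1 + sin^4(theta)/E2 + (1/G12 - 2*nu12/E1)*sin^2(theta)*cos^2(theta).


cos^4(45) = 0.25, sin^4(45) = 0.25, sin^2(45)*cos^2(45) = 0.25
1/G12 - 2*nu12/E1 = 1/7 - 2*0.33/170 = 0.138975 GPa^-1
1/Ex = 0.25/170 + 0.25/12 + 0.138975*0.25 = 0.0570476 GPa^-1
Ex = 17.53 GPa

17.53 GPa


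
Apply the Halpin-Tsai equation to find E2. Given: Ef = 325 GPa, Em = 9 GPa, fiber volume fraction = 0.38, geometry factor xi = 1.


eta = (Ef/Em - 1)/(Ef/Em + xi) = (36.1111 - 1)/(36.1111 + 1) = 0.9461
E2 = Em*(1+xi*eta*Vf)/(1-eta*Vf) = 19.1 GPa

19.1 GPa


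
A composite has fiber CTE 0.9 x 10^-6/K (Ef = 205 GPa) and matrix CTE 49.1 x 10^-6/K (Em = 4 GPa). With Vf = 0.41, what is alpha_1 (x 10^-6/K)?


E1 = Ef*Vf + Em*(1-Vf) = 86.41
alpha_1 = (alpha_f*Ef*Vf + alpha_m*Em*(1-Vf))/E1 = 2.22 x 10^-6/K

2.22 x 10^-6/K


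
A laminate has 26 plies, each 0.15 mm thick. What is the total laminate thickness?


h = n * t_ply = 26 * 0.15 = 3.9 mm

3.9 mm


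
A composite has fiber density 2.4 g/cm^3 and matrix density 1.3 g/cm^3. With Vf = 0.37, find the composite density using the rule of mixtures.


rho_c = rho_f*Vf + rho_m*(1-Vf) = 2.4*0.37 + 1.3*0.63 = 1.707 g/cm^3

1.707 g/cm^3


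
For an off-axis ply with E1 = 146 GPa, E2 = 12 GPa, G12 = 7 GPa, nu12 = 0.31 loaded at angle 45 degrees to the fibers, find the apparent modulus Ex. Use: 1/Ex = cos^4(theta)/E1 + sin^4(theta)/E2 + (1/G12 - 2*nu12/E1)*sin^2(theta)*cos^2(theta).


cos^4(45) = 0.25, sin^4(45) = 0.25, sin^2(45)*cos^2(45) = 0.25
1/G12 - 2*nu12/E1 = 1/7 - 2*0.31/146 = 0.138611 GPa^-1
1/Ex = 0.25/146 + 0.25/12 + 0.138611*0.25 = 0.0571983 GPa^-1
Ex = 17.48 GPa

17.48 GPa


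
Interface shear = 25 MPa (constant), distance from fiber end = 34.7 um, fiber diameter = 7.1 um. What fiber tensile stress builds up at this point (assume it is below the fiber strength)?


Force balance: sigma_f * (pi*d^2/4) = tau * (pi*d) * x  ->  sigma_f = 4 * tau * x / d
sigma_f = 4 * 25 * 34.7 / 7.1 = 488.7 MPa

488.7 MPa


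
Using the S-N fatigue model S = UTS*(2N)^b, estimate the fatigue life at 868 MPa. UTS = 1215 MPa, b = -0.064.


N = 0.5 * (S/UTS)^(1/b) = 0.5 * (868/1215)^(1/-0.064) = 95.7423 cycles

95.7423 cycles


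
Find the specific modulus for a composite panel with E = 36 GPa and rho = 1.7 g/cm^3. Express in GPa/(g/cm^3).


Specific stiffness = E/rho = 36/1.7 = 21.2 GPa/(g/cm^3)

21.2 GPa/(g/cm^3)


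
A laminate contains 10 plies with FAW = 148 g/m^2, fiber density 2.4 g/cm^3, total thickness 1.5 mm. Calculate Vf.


Vf = n * FAW / (rho_f * h * 1000) = 10 * 148 / (2.4 * 1.5 * 1000) = 0.4111

0.4111


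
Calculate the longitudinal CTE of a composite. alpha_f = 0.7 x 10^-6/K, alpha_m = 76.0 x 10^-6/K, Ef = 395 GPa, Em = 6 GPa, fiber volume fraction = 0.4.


E1 = Ef*Vf + Em*(1-Vf) = 161.6
alpha_1 = (alpha_f*Ef*Vf + alpha_m*Em*(1-Vf))/E1 = 2.38 x 10^-6/K

2.38 x 10^-6/K


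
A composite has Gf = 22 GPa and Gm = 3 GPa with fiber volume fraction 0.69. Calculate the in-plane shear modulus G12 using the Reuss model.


1/G12 = Vf/Gf + (1-Vf)/Gm = 0.69/22 + 0.31/3
G12 = 7.42 GPa

7.42 GPa


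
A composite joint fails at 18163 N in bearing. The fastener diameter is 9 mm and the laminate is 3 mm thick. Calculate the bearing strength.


sigma_br = F/(d*h) = 18163/(9*3) = 672.7 MPa

672.7 MPa


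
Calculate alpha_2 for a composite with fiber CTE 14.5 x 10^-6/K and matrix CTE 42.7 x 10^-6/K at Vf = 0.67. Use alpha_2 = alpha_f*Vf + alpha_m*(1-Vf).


alpha_2 = alpha_f*Vf + alpha_m*(1-Vf) = 14.5*0.67 + 42.7*0.33 = 23.8 x 10^-6/K

23.8 x 10^-6/K


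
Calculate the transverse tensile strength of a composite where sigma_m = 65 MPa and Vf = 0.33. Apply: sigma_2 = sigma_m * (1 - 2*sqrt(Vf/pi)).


factor = 1 - 2*sqrt(0.33/pi) = 0.3518
sigma_2 = 65 * 0.3518 = 22.87 MPa

22.87 MPa


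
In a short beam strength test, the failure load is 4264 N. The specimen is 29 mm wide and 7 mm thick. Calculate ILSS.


ILSS = 3F/(4bh) = 3*4264/(4*29*7) = 15.75 MPa

15.75 MPa


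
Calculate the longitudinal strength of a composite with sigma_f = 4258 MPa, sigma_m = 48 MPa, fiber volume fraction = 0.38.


sigma_1 = sigma_f*Vf + sigma_m*(1-Vf) = 4258*0.38 + 48*0.62 = 1647.8 MPa

1647.8 MPa


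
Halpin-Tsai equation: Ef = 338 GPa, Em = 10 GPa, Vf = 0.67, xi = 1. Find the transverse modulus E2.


eta = (Ef/Em - 1)/(Ef/Em + xi) = (33.8 - 1)/(33.8 + 1) = 0.9425
E2 = Em*(1+xi*eta*Vf)/(1-eta*Vf) = 44.27 GPa

44.27 GPa


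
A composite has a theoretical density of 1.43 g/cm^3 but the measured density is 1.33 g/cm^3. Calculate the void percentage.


Void% = (rho_theo - rho_actual)/rho_theo * 100 = (1.43 - 1.33)/1.43 * 100 = 6.99%

6.99%


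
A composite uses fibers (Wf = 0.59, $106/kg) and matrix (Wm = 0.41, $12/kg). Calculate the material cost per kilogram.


Cost = cost_f*Wf + cost_m*Wm = 106*0.59 + 12*0.41 = $67.46/kg

$67.46/kg


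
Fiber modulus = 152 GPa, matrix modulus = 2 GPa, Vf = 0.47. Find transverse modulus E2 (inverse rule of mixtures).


1/E2 = Vf/Ef + (1-Vf)/Em = 0.47/152 + 0.53/2
E2 = 3.73 GPa

3.73 GPa


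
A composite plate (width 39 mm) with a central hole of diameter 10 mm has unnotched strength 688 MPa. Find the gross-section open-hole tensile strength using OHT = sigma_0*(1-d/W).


OHT = sigma_0*(1-d/W) = 688*(1-10/39) = 511.6 MPa

511.6 MPa


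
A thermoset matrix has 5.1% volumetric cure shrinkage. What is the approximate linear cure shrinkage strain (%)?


Linear shrinkage ≈ vol_shrink/3 = 5.1/3 = 1.7%

1.7%


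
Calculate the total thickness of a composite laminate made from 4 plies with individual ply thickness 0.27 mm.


h = n * t_ply = 4 * 0.27 = 1.08 mm

1.08 mm


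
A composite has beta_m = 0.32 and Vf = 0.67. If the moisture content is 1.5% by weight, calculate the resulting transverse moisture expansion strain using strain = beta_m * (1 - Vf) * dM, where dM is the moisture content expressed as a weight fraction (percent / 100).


dM = 1.5/100 = 0.015
strain = beta_m * (1-Vf) * dM = 0.32 * 0.33 * 0.015 = 0.001584

0.001584


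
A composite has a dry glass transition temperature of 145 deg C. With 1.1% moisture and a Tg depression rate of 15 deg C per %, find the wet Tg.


Tg_wet = Tg_dry - k*moisture = 145 - 15*1.1 = 128.5 deg C

128.5 deg C


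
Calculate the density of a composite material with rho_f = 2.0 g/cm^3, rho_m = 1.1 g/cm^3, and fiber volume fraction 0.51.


rho_c = rho_f*Vf + rho_m*(1-Vf) = 2.0*0.51 + 1.1*0.49 = 1.559 g/cm^3

1.559 g/cm^3


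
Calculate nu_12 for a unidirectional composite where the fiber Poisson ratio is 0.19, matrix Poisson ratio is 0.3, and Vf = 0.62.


nu_12 = nu_f*Vf + nu_m*(1-Vf) = 0.19*0.62 + 0.3*0.38 = 0.2318

0.2318


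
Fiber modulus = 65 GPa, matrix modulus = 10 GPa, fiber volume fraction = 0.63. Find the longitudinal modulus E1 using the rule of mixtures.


E1 = Ef*Vf + Em*(1-Vf) = 65*0.63 + 10*0.37 = 44.65 GPa

44.65 GPa


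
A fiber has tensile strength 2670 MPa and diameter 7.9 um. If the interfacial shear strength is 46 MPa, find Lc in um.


Lc = sigma_f * d / (2 * tau_i) = 2670 * 7.9 / (2 * 46) = 229.3 um

229.3 um


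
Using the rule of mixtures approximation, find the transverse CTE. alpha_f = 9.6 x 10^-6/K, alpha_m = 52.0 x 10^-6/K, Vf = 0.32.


alpha_2 = alpha_f*Vf + alpha_m*(1-Vf) = 9.6*0.32 + 52.0*0.68 = 38.4 x 10^-6/K

38.4 x 10^-6/K


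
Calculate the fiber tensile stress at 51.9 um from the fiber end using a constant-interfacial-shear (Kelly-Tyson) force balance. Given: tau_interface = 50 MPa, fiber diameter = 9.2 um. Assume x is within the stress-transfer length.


Force balance: sigma_f * (pi*d^2/4) = tau * (pi*d) * x  ->  sigma_f = 4 * tau * x / d
sigma_f = 4 * 50 * 51.9 / 9.2 = 1128.3 MPa

1128.3 MPa


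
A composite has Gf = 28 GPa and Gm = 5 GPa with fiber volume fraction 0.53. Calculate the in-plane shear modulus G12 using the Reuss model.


1/G12 = Vf/Gf + (1-Vf)/Gm = 0.53/28 + 0.47/5
G12 = 8.86 GPa

8.86 GPa


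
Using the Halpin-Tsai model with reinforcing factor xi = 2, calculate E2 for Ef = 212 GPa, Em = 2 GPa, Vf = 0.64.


eta = (Ef/Em - 1)/(Ef/Em + xi) = (106.0 - 1)/(106.0 + 2) = 0.9722
E2 = Em*(1+xi*eta*Vf)/(1-eta*Vf) = 11.88 GPa

11.88 GPa


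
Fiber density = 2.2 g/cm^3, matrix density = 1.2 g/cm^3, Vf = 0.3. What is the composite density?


rho_c = rho_f*Vf + rho_m*(1-Vf) = 2.2*0.3 + 1.2*0.7 = 1.5 g/cm^3

1.5 g/cm^3


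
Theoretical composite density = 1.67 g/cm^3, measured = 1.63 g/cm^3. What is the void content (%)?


Void% = (rho_theo - rho_actual)/rho_theo * 100 = (1.67 - 1.63)/1.67 * 100 = 2.4%

2.4%


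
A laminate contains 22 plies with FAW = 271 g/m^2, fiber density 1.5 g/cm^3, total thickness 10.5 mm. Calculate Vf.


Vf = n * FAW / (rho_f * h * 1000) = 22 * 271 / (1.5 * 10.5 * 1000) = 0.3785

0.3785


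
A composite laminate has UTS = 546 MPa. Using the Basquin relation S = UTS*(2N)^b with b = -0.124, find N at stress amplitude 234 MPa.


N = 0.5 * (S/UTS)^(1/b) = 0.5 * (234/546)^(1/-0.124) = 464.0072 cycles

464.0072 cycles


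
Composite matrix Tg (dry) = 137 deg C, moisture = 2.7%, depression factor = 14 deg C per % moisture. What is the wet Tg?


Tg_wet = Tg_dry - k*moisture = 137 - 14*2.7 = 99.2 deg C

99.2 deg C


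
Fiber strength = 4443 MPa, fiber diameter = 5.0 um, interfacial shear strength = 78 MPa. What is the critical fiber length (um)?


Lc = sigma_f * d / (2 * tau_i) = 4443 * 5.0 / (2 * 78) = 142.4 um

142.4 um


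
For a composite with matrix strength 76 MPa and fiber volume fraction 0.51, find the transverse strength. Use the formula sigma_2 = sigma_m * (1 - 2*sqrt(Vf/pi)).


factor = 1 - 2*sqrt(0.51/pi) = 0.1942
sigma_2 = 76 * 0.1942 = 14.76 MPa

14.76 MPa


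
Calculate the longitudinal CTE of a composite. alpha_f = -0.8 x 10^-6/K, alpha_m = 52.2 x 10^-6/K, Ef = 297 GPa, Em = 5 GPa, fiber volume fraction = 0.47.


E1 = Ef*Vf + Em*(1-Vf) = 142.24
alpha_1 = (alpha_f*Ef*Vf + alpha_m*Em*(1-Vf))/E1 = 0.19 x 10^-6/K

0.19 x 10^-6/K


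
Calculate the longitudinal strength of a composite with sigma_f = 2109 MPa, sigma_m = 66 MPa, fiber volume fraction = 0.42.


sigma_1 = sigma_f*Vf + sigma_m*(1-Vf) = 2109*0.42 + 66*0.58 = 924.1 MPa

924.1 MPa


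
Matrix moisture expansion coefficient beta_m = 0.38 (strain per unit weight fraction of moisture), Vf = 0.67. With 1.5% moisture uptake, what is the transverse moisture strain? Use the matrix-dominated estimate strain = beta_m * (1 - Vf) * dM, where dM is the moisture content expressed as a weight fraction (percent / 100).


dM = 1.5/100 = 0.015
strain = beta_m * (1-Vf) * dM = 0.38 * 0.33 * 0.015 = 0.001881

0.001881


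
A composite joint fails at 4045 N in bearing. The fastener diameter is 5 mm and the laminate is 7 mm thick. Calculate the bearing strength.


sigma_br = F/(d*h) = 4045/(5*7) = 115.6 MPa

115.6 MPa


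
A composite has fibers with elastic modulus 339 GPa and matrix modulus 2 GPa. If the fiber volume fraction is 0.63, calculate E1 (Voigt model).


E1 = Ef*Vf + Em*(1-Vf) = 339*0.63 + 2*0.37 = 214.31 GPa

214.31 GPa


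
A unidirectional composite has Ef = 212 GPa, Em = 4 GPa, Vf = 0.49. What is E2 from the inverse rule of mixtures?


1/E2 = Vf/Ef + (1-Vf)/Em = 0.49/212 + 0.51/4
E2 = 7.7 GPa

7.7 GPa


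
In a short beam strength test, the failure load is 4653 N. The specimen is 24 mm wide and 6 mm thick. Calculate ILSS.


ILSS = 3F/(4bh) = 3*4653/(4*24*6) = 24.23 MPa

24.23 MPa


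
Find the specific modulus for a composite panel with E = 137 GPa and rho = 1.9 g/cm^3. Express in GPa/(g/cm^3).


Specific stiffness = E/rho = 137/1.9 = 72.1 GPa/(g/cm^3)

72.1 GPa/(g/cm^3)


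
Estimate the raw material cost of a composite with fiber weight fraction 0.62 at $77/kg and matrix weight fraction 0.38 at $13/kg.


Cost = cost_f*Wf + cost_m*Wm = 77*0.62 + 13*0.38 = $52.68/kg

$52.68/kg


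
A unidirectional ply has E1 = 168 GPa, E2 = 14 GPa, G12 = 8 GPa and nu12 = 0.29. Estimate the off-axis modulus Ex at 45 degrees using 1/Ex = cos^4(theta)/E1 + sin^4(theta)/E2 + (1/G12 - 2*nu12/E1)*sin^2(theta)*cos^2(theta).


cos^4(45) = 0.25, sin^4(45) = 0.25, sin^2(45)*cos^2(45) = 0.25
1/G12 - 2*nu12/E1 = 1/8 - 2*0.29/168 = 0.121548 GPa^-1
1/Ex = 0.25/168 + 0.25/14 + 0.121548*0.25 = 0.0497321 GPa^-1
Ex = 20.11 GPa

20.11 GPa


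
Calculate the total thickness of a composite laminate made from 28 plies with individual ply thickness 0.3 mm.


h = n * t_ply = 28 * 0.3 = 8.4 mm

8.4 mm


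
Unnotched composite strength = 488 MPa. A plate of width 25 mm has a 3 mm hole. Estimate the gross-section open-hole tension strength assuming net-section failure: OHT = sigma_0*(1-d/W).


OHT = sigma_0*(1-d/W) = 488*(1-3/25) = 429.4 MPa

429.4 MPa


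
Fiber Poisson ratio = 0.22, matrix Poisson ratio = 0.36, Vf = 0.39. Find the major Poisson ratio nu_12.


nu_12 = nu_f*Vf + nu_m*(1-Vf) = 0.22*0.39 + 0.36*0.61 = 0.3054

0.3054


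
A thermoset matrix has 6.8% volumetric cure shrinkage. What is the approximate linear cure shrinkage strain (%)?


Linear shrinkage ≈ vol_shrink/3 = 6.8/3 = 2.267%

2.267%


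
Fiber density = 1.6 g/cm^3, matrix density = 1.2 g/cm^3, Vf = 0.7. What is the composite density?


rho_c = rho_f*Vf + rho_m*(1-Vf) = 1.6*0.7 + 1.2*0.3 = 1.48 g/cm^3

1.48 g/cm^3


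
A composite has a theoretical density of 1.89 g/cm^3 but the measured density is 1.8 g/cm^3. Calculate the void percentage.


Void% = (rho_theo - rho_actual)/rho_theo * 100 = (1.89 - 1.8)/1.89 * 100 = 4.76%

4.76%


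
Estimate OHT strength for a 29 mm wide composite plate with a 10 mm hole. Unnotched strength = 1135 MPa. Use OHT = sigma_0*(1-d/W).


OHT = sigma_0*(1-d/W) = 1135*(1-10/29) = 743.6 MPa

743.6 MPa


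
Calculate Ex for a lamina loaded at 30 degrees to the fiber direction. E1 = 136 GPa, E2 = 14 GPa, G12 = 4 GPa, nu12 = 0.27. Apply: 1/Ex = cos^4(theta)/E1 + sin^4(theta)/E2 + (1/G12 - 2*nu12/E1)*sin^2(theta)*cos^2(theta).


cos^4(30) = 0.5625, sin^4(30) = 0.0625, sin^2(30)*cos^2(30) = 0.1875
1/G12 - 2*nu12/E1 = 1/4 - 2*0.27/136 = 0.246029 GPa^-1
1/Ex = 0.5625/136 + 0.0625/14 + 0.246029*0.1875 = 0.0547308 GPa^-1
Ex = 18.27 GPa

18.27 GPa


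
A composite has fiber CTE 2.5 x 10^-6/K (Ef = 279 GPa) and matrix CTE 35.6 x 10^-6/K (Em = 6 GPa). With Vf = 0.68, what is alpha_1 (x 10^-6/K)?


E1 = Ef*Vf + Em*(1-Vf) = 191.64
alpha_1 = (alpha_f*Ef*Vf + alpha_m*Em*(1-Vf))/E1 = 2.83 x 10^-6/K

2.83 x 10^-6/K


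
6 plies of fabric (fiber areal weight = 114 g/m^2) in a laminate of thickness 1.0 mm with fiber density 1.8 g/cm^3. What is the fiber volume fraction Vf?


Vf = n * FAW / (rho_f * h * 1000) = 6 * 114 / (1.8 * 1.0 * 1000) = 0.38

0.38


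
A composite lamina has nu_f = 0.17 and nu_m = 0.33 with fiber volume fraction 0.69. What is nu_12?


nu_12 = nu_f*Vf + nu_m*(1-Vf) = 0.17*0.69 + 0.33*0.31 = 0.2196

0.2196


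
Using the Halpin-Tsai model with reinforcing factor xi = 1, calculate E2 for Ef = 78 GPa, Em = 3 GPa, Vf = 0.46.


eta = (Ef/Em - 1)/(Ef/Em + xi) = (26.0 - 1)/(26.0 + 1) = 0.9259
E2 = Em*(1+xi*eta*Vf)/(1-eta*Vf) = 7.45 GPa

7.45 GPa


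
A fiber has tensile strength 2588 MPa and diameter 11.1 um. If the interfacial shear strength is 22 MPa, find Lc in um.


Lc = sigma_f * d / (2 * tau_i) = 2588 * 11.1 / (2 * 22) = 652.9 um

652.9 um


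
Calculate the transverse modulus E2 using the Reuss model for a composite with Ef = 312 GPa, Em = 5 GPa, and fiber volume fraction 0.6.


1/E2 = Vf/Ef + (1-Vf)/Em = 0.6/312 + 0.4/5
E2 = 12.21 GPa

12.21 GPa


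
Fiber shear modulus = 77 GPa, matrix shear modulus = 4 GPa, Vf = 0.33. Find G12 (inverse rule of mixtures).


1/G12 = Vf/Gf + (1-Vf)/Gm = 0.33/77 + 0.67/4
G12 = 5.82 GPa

5.82 GPa


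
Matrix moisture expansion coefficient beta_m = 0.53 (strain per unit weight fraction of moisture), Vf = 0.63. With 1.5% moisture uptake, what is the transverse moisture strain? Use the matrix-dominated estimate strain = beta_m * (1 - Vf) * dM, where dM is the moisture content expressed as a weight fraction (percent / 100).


dM = 1.5/100 = 0.015
strain = beta_m * (1-Vf) * dM = 0.53 * 0.37 * 0.015 = 0.0029415

0.0029415


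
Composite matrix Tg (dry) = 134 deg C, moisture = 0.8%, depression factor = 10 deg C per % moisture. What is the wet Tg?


Tg_wet = Tg_dry - k*moisture = 134 - 10*0.8 = 126.0 deg C

126.0 deg C


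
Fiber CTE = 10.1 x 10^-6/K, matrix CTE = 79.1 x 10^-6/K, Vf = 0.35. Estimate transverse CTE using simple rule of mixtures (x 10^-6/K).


alpha_2 = alpha_f*Vf + alpha_m*(1-Vf) = 10.1*0.35 + 79.1*0.65 = 55.0 x 10^-6/K

55.0 x 10^-6/K


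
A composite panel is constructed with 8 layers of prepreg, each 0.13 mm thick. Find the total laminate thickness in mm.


h = n * t_ply = 8 * 0.13 = 1.04 mm

1.04 mm


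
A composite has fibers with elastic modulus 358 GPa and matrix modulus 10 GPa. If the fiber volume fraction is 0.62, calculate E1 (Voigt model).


E1 = Ef*Vf + Em*(1-Vf) = 358*0.62 + 10*0.38 = 225.76 GPa

225.76 GPa


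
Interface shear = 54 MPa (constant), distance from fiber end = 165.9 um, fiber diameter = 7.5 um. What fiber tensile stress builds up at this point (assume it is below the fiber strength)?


Force balance: sigma_f * (pi*d^2/4) = tau * (pi*d) * x  ->  sigma_f = 4 * tau * x / d
sigma_f = 4 * 54 * 165.9 / 7.5 = 4777.9 MPa

4777.9 MPa


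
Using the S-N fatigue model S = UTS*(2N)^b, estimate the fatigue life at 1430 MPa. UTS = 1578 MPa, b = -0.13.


N = 0.5 * (S/UTS)^(1/b) = 0.5 * (1430/1578)^(1/-0.13) = 1.0665 cycles

1.0665 cycles


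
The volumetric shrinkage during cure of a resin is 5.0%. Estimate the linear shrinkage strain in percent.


Linear shrinkage ≈ vol_shrink/3 = 5.0/3 = 1.667%

1.667%


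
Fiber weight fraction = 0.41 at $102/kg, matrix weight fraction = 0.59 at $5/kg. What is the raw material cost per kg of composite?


Cost = cost_f*Wf + cost_m*Wm = 102*0.41 + 5*0.59 = $44.77/kg

$44.77/kg


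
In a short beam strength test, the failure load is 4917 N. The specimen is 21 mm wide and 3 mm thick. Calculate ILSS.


ILSS = 3F/(4bh) = 3*4917/(4*21*3) = 58.54 MPa

58.54 MPa


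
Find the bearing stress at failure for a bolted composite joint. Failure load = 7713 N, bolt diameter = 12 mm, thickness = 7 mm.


sigma_br = F/(d*h) = 7713/(12*7) = 91.8 MPa

91.8 MPa


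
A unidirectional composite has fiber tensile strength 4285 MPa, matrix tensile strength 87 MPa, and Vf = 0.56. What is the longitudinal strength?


sigma_1 = sigma_f*Vf + sigma_m*(1-Vf) = 4285*0.56 + 87*0.44 = 2437.9 MPa

2437.9 MPa


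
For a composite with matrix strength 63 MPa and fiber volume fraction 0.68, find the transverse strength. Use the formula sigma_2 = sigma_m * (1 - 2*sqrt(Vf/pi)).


factor = 1 - 2*sqrt(0.68/pi) = 0.0695
sigma_2 = 63 * 0.0695 = 4.38 MPa

4.38 MPa


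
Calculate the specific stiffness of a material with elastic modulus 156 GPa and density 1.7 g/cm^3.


Specific stiffness = E/rho = 156/1.7 = 91.8 GPa/(g/cm^3)

91.8 GPa/(g/cm^3)


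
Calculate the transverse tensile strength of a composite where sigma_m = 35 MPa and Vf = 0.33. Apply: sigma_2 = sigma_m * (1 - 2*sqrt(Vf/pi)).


factor = 1 - 2*sqrt(0.33/pi) = 0.3518
sigma_2 = 35 * 0.3518 = 12.31 MPa

12.31 MPa


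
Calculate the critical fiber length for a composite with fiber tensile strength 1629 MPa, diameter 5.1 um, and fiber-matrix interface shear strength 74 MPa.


Lc = sigma_f * d / (2 * tau_i) = 1629 * 5.1 / (2 * 74) = 56.1 um

56.1 um


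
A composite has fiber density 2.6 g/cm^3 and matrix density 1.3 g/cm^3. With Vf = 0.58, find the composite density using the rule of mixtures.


rho_c = rho_f*Vf + rho_m*(1-Vf) = 2.6*0.58 + 1.3*0.42 = 2.054 g/cm^3

2.054 g/cm^3


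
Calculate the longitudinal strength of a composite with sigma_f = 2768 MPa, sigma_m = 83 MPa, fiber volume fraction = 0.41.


sigma_1 = sigma_f*Vf + sigma_m*(1-Vf) = 2768*0.41 + 83*0.59 = 1183.9 MPa

1183.9 MPa


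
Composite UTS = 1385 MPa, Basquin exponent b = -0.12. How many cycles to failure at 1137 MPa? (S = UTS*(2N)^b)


N = 0.5 * (S/UTS)^(1/b) = 0.5 * (1137/1385)^(1/-0.12) = 2.5885 cycles

2.5885 cycles


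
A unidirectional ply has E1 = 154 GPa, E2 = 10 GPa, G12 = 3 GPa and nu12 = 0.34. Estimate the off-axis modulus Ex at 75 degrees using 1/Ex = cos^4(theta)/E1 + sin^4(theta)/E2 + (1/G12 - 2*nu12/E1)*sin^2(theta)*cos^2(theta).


cos^4(75) = 0.004487, sin^4(75) = 0.870513, sin^2(75)*cos^2(75) = 0.0625
1/G12 - 2*nu12/E1 = 1/3 - 2*0.34/154 = 0.328918 GPa^-1
1/Ex = 0.004487/154 + 0.870513/10 + 0.328918*0.0625 = 0.1076378 GPa^-1
Ex = 9.29 GPa

9.29 GPa


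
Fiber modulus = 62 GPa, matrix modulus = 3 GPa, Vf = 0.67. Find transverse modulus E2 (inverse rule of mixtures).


1/E2 = Vf/Ef + (1-Vf)/Em = 0.67/62 + 0.33/3
E2 = 8.28 GPa

8.28 GPa


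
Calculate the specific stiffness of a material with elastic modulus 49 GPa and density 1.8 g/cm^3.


Specific stiffness = E/rho = 49/1.8 = 27.2 GPa/(g/cm^3)

27.2 GPa/(g/cm^3)


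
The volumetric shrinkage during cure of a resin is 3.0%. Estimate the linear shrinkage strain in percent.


Linear shrinkage ≈ vol_shrink/3 = 3.0/3 = 1.0%

1.0%


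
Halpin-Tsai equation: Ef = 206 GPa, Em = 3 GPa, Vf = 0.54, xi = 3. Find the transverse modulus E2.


eta = (Ef/Em - 1)/(Ef/Em + xi) = (68.6667 - 1)/(68.6667 + 3) = 0.9442
E2 = Em*(1+xi*eta*Vf)/(1-eta*Vf) = 15.48 GPa

15.48 GPa


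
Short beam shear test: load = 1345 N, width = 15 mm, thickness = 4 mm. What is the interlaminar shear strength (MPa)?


ILSS = 3F/(4bh) = 3*1345/(4*15*4) = 16.81 MPa

16.81 MPa


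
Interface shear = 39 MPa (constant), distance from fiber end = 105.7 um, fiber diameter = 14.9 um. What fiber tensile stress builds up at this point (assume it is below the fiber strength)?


Force balance: sigma_f * (pi*d^2/4) = tau * (pi*d) * x  ->  sigma_f = 4 * tau * x / d
sigma_f = 4 * 39 * 105.7 / 14.9 = 1106.7 MPa

1106.7 MPa


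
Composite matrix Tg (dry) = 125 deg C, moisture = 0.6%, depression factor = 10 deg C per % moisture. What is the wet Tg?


Tg_wet = Tg_dry - k*moisture = 125 - 10*0.6 = 119.0 deg C

119.0 deg C


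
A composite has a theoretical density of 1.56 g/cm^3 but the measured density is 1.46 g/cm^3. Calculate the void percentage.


Void% = (rho_theo - rho_actual)/rho_theo * 100 = (1.56 - 1.46)/1.56 * 100 = 6.41%

6.41%


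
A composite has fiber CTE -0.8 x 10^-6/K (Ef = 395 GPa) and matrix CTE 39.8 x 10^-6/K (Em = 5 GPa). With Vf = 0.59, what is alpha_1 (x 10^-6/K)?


E1 = Ef*Vf + Em*(1-Vf) = 235.1
alpha_1 = (alpha_f*Ef*Vf + alpha_m*Em*(1-Vf))/E1 = -0.45 x 10^-6/K

-0.45 x 10^-6/K


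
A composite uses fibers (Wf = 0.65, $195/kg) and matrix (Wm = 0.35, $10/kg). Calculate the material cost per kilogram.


Cost = cost_f*Wf + cost_m*Wm = 195*0.65 + 10*0.35 = $130.25/kg

$130.25/kg


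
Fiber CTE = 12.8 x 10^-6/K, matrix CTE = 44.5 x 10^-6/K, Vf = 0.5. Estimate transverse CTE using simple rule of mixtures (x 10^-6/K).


alpha_2 = alpha_f*Vf + alpha_m*(1-Vf) = 12.8*0.5 + 44.5*0.5 = 28.7 x 10^-6/K

28.7 x 10^-6/K


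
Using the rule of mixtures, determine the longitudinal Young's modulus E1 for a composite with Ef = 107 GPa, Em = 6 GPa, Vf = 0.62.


E1 = Ef*Vf + Em*(1-Vf) = 107*0.62 + 6*0.38 = 68.62 GPa

68.62 GPa


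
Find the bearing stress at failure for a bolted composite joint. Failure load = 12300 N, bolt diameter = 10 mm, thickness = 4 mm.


sigma_br = F/(d*h) = 12300/(10*4) = 307.5 MPa

307.5 MPa


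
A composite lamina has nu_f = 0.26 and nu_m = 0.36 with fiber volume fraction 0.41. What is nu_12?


nu_12 = nu_f*Vf + nu_m*(1-Vf) = 0.26*0.41 + 0.36*0.59 = 0.319

0.319


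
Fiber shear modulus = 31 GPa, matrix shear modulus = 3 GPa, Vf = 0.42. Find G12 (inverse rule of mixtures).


1/G12 = Vf/Gf + (1-Vf)/Gm = 0.42/31 + 0.58/3
G12 = 4.83 GPa

4.83 GPa


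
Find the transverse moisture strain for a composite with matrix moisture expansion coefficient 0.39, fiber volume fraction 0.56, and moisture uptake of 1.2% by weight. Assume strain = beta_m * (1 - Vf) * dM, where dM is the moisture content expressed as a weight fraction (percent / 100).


dM = 1.2/100 = 0.012
strain = beta_m * (1-Vf) * dM = 0.39 * 0.44 * 0.012 = 0.0020592

0.0020592


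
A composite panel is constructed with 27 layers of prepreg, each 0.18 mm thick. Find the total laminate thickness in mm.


h = n * t_ply = 27 * 0.18 = 4.86 mm

4.86 mm


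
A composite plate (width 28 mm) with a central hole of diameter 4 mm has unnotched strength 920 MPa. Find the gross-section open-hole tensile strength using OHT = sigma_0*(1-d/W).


OHT = sigma_0*(1-d/W) = 920*(1-4/28) = 788.6 MPa

788.6 MPa


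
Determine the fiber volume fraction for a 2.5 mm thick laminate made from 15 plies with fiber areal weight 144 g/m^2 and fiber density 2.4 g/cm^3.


Vf = n * FAW / (rho_f * h * 1000) = 15 * 144 / (2.4 * 2.5 * 1000) = 0.36

0.36


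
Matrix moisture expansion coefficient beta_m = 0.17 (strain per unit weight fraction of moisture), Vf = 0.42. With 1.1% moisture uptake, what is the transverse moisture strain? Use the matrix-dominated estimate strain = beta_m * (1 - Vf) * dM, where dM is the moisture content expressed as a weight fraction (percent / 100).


dM = 1.1/100 = 0.011
strain = beta_m * (1-Vf) * dM = 0.17 * 0.58 * 0.011 = 0.0010846

0.0010846


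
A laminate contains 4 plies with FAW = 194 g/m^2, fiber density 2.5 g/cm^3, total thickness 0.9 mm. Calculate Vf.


Vf = n * FAW / (rho_f * h * 1000) = 4 * 194 / (2.5 * 0.9 * 1000) = 0.3449

0.3449


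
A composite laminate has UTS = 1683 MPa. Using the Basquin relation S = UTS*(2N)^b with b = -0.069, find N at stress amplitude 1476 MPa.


N = 0.5 * (S/UTS)^(1/b) = 0.5 * (1476/1683)^(1/-0.069) = 3.3498 cycles

3.3498 cycles


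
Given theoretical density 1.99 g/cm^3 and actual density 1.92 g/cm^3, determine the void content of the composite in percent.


Void% = (rho_theo - rho_actual)/rho_theo * 100 = (1.99 - 1.92)/1.99 * 100 = 3.52%

3.52%


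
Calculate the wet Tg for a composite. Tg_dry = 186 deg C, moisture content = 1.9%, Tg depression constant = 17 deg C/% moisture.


Tg_wet = Tg_dry - k*moisture = 186 - 17*1.9 = 153.7 deg C

153.7 deg C


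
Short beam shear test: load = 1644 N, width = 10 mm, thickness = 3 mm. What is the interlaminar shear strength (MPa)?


ILSS = 3F/(4bh) = 3*1644/(4*10*3) = 41.1 MPa

41.1 MPa


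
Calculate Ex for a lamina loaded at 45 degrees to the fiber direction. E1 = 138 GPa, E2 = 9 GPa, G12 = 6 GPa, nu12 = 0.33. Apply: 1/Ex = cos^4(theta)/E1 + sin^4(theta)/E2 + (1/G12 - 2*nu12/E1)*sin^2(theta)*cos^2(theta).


cos^4(45) = 0.25, sin^4(45) = 0.25, sin^2(45)*cos^2(45) = 0.25
1/G12 - 2*nu12/E1 = 1/6 - 2*0.33/138 = 0.161884 GPa^-1
1/Ex = 0.25/138 + 0.25/9 + 0.161884*0.25 = 0.0700604 GPa^-1
Ex = 14.27 GPa

14.27 GPa


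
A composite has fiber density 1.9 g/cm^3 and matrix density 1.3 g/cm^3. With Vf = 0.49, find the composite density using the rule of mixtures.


rho_c = rho_f*Vf + rho_m*(1-Vf) = 1.9*0.49 + 1.3*0.51 = 1.594 g/cm^3

1.594 g/cm^3


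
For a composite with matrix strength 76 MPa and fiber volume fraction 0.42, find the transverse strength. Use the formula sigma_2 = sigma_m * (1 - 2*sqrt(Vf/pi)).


factor = 1 - 2*sqrt(0.42/pi) = 0.2687
sigma_2 = 76 * 0.2687 = 20.42 MPa

20.42 MPa


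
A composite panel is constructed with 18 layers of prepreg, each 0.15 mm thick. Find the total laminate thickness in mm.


h = n * t_ply = 18 * 0.15 = 2.7 mm

2.7 mm


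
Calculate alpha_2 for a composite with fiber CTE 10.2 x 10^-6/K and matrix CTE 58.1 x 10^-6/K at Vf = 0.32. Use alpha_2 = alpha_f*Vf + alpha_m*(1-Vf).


alpha_2 = alpha_f*Vf + alpha_m*(1-Vf) = 10.2*0.32 + 58.1*0.68 = 42.8 x 10^-6/K

42.8 x 10^-6/K


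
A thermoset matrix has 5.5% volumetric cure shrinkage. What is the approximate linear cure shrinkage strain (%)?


Linear shrinkage ≈ vol_shrink/3 = 5.5/3 = 1.833%

1.833%


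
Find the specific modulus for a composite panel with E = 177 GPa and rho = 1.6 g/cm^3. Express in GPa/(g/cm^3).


Specific stiffness = E/rho = 177/1.6 = 110.6 GPa/(g/cm^3)

110.6 GPa/(g/cm^3)


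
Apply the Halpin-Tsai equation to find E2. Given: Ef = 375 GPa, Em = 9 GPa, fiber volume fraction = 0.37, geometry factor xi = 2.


eta = (Ef/Em - 1)/(Ef/Em + xi) = (41.6667 - 1)/(41.6667 + 2) = 0.9313
E2 = Em*(1+xi*eta*Vf)/(1-eta*Vf) = 23.19 GPa

23.19 GPa


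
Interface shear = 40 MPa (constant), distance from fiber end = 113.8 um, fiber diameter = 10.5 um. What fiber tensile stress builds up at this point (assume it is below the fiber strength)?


Force balance: sigma_f * (pi*d^2/4) = tau * (pi*d) * x  ->  sigma_f = 4 * tau * x / d
sigma_f = 4 * 40 * 113.8 / 10.5 = 1734.1 MPa

1734.1 MPa


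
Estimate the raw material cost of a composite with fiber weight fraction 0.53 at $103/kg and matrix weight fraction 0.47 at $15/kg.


Cost = cost_f*Wf + cost_m*Wm = 103*0.53 + 15*0.47 = $61.64/kg

$61.64/kg


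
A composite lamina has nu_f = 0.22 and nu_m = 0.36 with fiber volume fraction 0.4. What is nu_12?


nu_12 = nu_f*Vf + nu_m*(1-Vf) = 0.22*0.4 + 0.36*0.6 = 0.304

0.304


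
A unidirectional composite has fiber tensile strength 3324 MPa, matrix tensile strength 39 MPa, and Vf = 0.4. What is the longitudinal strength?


sigma_1 = sigma_f*Vf + sigma_m*(1-Vf) = 3324*0.4 + 39*0.6 = 1353.0 MPa

1353.0 MPa


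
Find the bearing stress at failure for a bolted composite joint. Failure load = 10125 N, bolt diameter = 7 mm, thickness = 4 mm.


sigma_br = F/(d*h) = 10125/(7*4) = 361.6 MPa

361.6 MPa


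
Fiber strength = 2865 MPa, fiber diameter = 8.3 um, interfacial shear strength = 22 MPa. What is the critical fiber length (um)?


Lc = sigma_f * d / (2 * tau_i) = 2865 * 8.3 / (2 * 22) = 540.4 um

540.4 um


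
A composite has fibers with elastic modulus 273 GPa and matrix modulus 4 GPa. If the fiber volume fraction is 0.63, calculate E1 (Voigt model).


E1 = Ef*Vf + Em*(1-Vf) = 273*0.63 + 4*0.37 = 173.47 GPa

173.47 GPa


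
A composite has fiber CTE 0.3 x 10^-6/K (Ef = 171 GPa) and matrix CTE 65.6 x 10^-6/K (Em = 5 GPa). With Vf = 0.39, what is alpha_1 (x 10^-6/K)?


E1 = Ef*Vf + Em*(1-Vf) = 69.74
alpha_1 = (alpha_f*Ef*Vf + alpha_m*Em*(1-Vf))/E1 = 3.16 x 10^-6/K

3.16 x 10^-6/K


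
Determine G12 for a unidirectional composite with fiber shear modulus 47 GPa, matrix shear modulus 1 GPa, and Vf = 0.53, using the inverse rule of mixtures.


1/G12 = Vf/Gf + (1-Vf)/Gm = 0.53/47 + 0.47/1
G12 = 2.08 GPa

2.08 GPa


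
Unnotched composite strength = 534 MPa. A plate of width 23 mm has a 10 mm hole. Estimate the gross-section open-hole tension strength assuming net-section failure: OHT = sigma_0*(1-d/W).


OHT = sigma_0*(1-d/W) = 534*(1-10/23) = 301.8 MPa

301.8 MPa


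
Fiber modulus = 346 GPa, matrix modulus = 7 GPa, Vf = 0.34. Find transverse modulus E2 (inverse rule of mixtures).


1/E2 = Vf/Ef + (1-Vf)/Em = 0.34/346 + 0.66/7
E2 = 10.5 GPa

10.5 GPa


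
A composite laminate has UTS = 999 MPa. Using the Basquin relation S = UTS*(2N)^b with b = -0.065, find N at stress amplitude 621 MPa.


N = 0.5 * (S/UTS)^(1/b) = 0.5 * (621/999)^(1/-0.065) = 750.7431 cycles

750.7431 cycles


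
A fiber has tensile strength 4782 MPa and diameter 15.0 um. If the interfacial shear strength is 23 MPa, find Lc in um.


Lc = sigma_f * d / (2 * tau_i) = 4782 * 15.0 / (2 * 23) = 1559.3 um

1559.3 um


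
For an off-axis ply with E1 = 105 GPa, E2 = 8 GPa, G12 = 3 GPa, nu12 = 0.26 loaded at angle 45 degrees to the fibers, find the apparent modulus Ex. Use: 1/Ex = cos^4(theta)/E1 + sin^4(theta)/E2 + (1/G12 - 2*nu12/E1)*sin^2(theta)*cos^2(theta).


cos^4(45) = 0.25, sin^4(45) = 0.25, sin^2(45)*cos^2(45) = 0.25
1/G12 - 2*nu12/E1 = 1/3 - 2*0.26/105 = 0.328381 GPa^-1
1/Ex = 0.25/105 + 0.25/8 + 0.328381*0.25 = 0.1157262 GPa^-1
Ex = 8.64 GPa

8.64 GPa
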